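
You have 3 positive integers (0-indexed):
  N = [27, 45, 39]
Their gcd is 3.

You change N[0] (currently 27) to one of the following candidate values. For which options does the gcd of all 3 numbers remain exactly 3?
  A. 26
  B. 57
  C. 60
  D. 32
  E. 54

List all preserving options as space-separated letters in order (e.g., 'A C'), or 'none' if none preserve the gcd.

Old gcd = 3; gcd of others (without N[0]) = 3
New gcd for candidate v: gcd(3, v). Preserves old gcd iff gcd(3, v) = 3.
  Option A: v=26, gcd(3,26)=1 -> changes
  Option B: v=57, gcd(3,57)=3 -> preserves
  Option C: v=60, gcd(3,60)=3 -> preserves
  Option D: v=32, gcd(3,32)=1 -> changes
  Option E: v=54, gcd(3,54)=3 -> preserves

Answer: B C E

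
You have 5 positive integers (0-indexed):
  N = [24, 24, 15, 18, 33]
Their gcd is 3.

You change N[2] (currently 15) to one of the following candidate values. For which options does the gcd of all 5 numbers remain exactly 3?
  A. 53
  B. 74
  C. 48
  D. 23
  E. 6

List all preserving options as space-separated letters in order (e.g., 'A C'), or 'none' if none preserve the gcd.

Answer: C E

Derivation:
Old gcd = 3; gcd of others (without N[2]) = 3
New gcd for candidate v: gcd(3, v). Preserves old gcd iff gcd(3, v) = 3.
  Option A: v=53, gcd(3,53)=1 -> changes
  Option B: v=74, gcd(3,74)=1 -> changes
  Option C: v=48, gcd(3,48)=3 -> preserves
  Option D: v=23, gcd(3,23)=1 -> changes
  Option E: v=6, gcd(3,6)=3 -> preserves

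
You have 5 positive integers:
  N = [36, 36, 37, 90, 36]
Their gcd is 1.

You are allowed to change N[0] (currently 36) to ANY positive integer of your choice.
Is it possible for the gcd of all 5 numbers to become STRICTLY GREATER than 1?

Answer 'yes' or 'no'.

Current gcd = 1
gcd of all OTHER numbers (without N[0]=36): gcd([36, 37, 90, 36]) = 1
The new gcd after any change is gcd(1, new_value).
This can be at most 1.
Since 1 = old gcd 1, the gcd can only stay the same or decrease.

Answer: no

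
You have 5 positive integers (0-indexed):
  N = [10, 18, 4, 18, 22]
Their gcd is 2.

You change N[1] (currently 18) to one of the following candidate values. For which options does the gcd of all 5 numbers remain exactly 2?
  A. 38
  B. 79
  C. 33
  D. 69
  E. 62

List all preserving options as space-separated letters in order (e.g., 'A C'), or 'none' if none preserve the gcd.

Old gcd = 2; gcd of others (without N[1]) = 2
New gcd for candidate v: gcd(2, v). Preserves old gcd iff gcd(2, v) = 2.
  Option A: v=38, gcd(2,38)=2 -> preserves
  Option B: v=79, gcd(2,79)=1 -> changes
  Option C: v=33, gcd(2,33)=1 -> changes
  Option D: v=69, gcd(2,69)=1 -> changes
  Option E: v=62, gcd(2,62)=2 -> preserves

Answer: A E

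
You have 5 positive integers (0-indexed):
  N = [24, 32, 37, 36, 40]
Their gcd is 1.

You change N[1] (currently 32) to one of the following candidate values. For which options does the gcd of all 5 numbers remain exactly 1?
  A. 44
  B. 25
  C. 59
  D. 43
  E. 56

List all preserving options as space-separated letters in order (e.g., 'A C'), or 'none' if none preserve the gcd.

Answer: A B C D E

Derivation:
Old gcd = 1; gcd of others (without N[1]) = 1
New gcd for candidate v: gcd(1, v). Preserves old gcd iff gcd(1, v) = 1.
  Option A: v=44, gcd(1,44)=1 -> preserves
  Option B: v=25, gcd(1,25)=1 -> preserves
  Option C: v=59, gcd(1,59)=1 -> preserves
  Option D: v=43, gcd(1,43)=1 -> preserves
  Option E: v=56, gcd(1,56)=1 -> preserves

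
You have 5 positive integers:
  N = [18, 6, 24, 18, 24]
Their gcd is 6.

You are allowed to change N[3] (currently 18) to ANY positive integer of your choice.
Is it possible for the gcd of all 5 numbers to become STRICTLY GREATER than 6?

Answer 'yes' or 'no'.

Answer: no

Derivation:
Current gcd = 6
gcd of all OTHER numbers (without N[3]=18): gcd([18, 6, 24, 24]) = 6
The new gcd after any change is gcd(6, new_value).
This can be at most 6.
Since 6 = old gcd 6, the gcd can only stay the same or decrease.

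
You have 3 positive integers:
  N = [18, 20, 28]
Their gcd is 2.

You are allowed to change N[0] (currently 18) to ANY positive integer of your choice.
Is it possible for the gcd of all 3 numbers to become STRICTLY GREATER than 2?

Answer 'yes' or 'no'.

Current gcd = 2
gcd of all OTHER numbers (without N[0]=18): gcd([20, 28]) = 4
The new gcd after any change is gcd(4, new_value).
This can be at most 4.
Since 4 > old gcd 2, the gcd CAN increase (e.g., set N[0] = 4).

Answer: yes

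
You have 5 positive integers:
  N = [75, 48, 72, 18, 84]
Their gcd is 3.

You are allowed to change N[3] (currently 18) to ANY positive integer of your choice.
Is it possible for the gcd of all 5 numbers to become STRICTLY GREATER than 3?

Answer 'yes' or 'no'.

Current gcd = 3
gcd of all OTHER numbers (without N[3]=18): gcd([75, 48, 72, 84]) = 3
The new gcd after any change is gcd(3, new_value).
This can be at most 3.
Since 3 = old gcd 3, the gcd can only stay the same or decrease.

Answer: no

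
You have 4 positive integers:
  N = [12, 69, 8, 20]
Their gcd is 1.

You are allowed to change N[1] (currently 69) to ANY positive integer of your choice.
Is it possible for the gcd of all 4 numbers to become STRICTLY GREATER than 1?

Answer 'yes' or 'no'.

Answer: yes

Derivation:
Current gcd = 1
gcd of all OTHER numbers (without N[1]=69): gcd([12, 8, 20]) = 4
The new gcd after any change is gcd(4, new_value).
This can be at most 4.
Since 4 > old gcd 1, the gcd CAN increase (e.g., set N[1] = 4).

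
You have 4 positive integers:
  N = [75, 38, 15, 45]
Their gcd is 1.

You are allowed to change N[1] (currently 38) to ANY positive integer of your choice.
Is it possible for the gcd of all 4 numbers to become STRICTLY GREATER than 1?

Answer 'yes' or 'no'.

Current gcd = 1
gcd of all OTHER numbers (without N[1]=38): gcd([75, 15, 45]) = 15
The new gcd after any change is gcd(15, new_value).
This can be at most 15.
Since 15 > old gcd 1, the gcd CAN increase (e.g., set N[1] = 15).

Answer: yes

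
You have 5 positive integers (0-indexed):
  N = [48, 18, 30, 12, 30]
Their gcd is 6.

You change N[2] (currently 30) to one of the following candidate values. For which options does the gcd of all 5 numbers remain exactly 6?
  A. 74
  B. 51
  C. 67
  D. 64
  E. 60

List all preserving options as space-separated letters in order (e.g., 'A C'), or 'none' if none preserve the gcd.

Answer: E

Derivation:
Old gcd = 6; gcd of others (without N[2]) = 6
New gcd for candidate v: gcd(6, v). Preserves old gcd iff gcd(6, v) = 6.
  Option A: v=74, gcd(6,74)=2 -> changes
  Option B: v=51, gcd(6,51)=3 -> changes
  Option C: v=67, gcd(6,67)=1 -> changes
  Option D: v=64, gcd(6,64)=2 -> changes
  Option E: v=60, gcd(6,60)=6 -> preserves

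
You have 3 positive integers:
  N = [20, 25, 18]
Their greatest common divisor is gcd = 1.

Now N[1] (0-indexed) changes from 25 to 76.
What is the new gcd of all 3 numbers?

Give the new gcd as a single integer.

Numbers: [20, 25, 18], gcd = 1
Change: index 1, 25 -> 76
gcd of the OTHER numbers (without index 1): gcd([20, 18]) = 2
New gcd = gcd(g_others, new_val) = gcd(2, 76) = 2

Answer: 2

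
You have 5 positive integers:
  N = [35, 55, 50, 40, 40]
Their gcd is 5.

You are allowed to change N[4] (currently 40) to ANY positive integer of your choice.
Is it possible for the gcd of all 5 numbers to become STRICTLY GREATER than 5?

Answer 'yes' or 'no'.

Current gcd = 5
gcd of all OTHER numbers (without N[4]=40): gcd([35, 55, 50, 40]) = 5
The new gcd after any change is gcd(5, new_value).
This can be at most 5.
Since 5 = old gcd 5, the gcd can only stay the same or decrease.

Answer: no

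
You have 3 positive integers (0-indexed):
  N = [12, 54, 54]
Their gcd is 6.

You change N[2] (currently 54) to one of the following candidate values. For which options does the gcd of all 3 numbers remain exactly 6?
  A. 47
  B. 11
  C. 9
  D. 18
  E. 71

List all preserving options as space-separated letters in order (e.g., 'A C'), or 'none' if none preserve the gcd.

Old gcd = 6; gcd of others (without N[2]) = 6
New gcd for candidate v: gcd(6, v). Preserves old gcd iff gcd(6, v) = 6.
  Option A: v=47, gcd(6,47)=1 -> changes
  Option B: v=11, gcd(6,11)=1 -> changes
  Option C: v=9, gcd(6,9)=3 -> changes
  Option D: v=18, gcd(6,18)=6 -> preserves
  Option E: v=71, gcd(6,71)=1 -> changes

Answer: D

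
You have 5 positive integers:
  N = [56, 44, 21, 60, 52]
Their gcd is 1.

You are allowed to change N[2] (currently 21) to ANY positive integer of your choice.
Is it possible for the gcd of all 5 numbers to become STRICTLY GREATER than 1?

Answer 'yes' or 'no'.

Current gcd = 1
gcd of all OTHER numbers (without N[2]=21): gcd([56, 44, 60, 52]) = 4
The new gcd after any change is gcd(4, new_value).
This can be at most 4.
Since 4 > old gcd 1, the gcd CAN increase (e.g., set N[2] = 4).

Answer: yes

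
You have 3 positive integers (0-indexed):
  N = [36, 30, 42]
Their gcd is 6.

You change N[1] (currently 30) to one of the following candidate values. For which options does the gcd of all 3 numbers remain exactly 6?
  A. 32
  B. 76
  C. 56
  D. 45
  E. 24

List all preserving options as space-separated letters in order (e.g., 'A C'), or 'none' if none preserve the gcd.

Answer: E

Derivation:
Old gcd = 6; gcd of others (without N[1]) = 6
New gcd for candidate v: gcd(6, v). Preserves old gcd iff gcd(6, v) = 6.
  Option A: v=32, gcd(6,32)=2 -> changes
  Option B: v=76, gcd(6,76)=2 -> changes
  Option C: v=56, gcd(6,56)=2 -> changes
  Option D: v=45, gcd(6,45)=3 -> changes
  Option E: v=24, gcd(6,24)=6 -> preserves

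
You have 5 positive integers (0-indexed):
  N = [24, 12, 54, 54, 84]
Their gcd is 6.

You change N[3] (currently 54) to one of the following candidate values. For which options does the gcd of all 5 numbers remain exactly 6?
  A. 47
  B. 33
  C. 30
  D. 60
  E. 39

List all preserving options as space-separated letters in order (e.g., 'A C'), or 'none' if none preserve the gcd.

Answer: C D

Derivation:
Old gcd = 6; gcd of others (without N[3]) = 6
New gcd for candidate v: gcd(6, v). Preserves old gcd iff gcd(6, v) = 6.
  Option A: v=47, gcd(6,47)=1 -> changes
  Option B: v=33, gcd(6,33)=3 -> changes
  Option C: v=30, gcd(6,30)=6 -> preserves
  Option D: v=60, gcd(6,60)=6 -> preserves
  Option E: v=39, gcd(6,39)=3 -> changes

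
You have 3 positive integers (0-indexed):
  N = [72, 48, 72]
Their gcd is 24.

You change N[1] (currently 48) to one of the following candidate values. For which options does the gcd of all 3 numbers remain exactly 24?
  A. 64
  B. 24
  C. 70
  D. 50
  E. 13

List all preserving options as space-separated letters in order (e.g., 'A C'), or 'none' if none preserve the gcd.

Answer: B

Derivation:
Old gcd = 24; gcd of others (without N[1]) = 72
New gcd for candidate v: gcd(72, v). Preserves old gcd iff gcd(72, v) = 24.
  Option A: v=64, gcd(72,64)=8 -> changes
  Option B: v=24, gcd(72,24)=24 -> preserves
  Option C: v=70, gcd(72,70)=2 -> changes
  Option D: v=50, gcd(72,50)=2 -> changes
  Option E: v=13, gcd(72,13)=1 -> changes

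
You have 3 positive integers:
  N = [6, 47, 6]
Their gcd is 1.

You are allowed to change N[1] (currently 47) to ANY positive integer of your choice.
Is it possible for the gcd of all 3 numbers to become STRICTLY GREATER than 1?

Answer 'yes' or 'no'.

Current gcd = 1
gcd of all OTHER numbers (without N[1]=47): gcd([6, 6]) = 6
The new gcd after any change is gcd(6, new_value).
This can be at most 6.
Since 6 > old gcd 1, the gcd CAN increase (e.g., set N[1] = 6).

Answer: yes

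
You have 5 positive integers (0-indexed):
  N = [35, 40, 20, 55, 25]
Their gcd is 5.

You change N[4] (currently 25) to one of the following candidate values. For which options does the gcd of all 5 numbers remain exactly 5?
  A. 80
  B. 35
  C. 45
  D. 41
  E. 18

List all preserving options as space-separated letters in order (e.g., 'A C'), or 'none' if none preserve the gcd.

Old gcd = 5; gcd of others (without N[4]) = 5
New gcd for candidate v: gcd(5, v). Preserves old gcd iff gcd(5, v) = 5.
  Option A: v=80, gcd(5,80)=5 -> preserves
  Option B: v=35, gcd(5,35)=5 -> preserves
  Option C: v=45, gcd(5,45)=5 -> preserves
  Option D: v=41, gcd(5,41)=1 -> changes
  Option E: v=18, gcd(5,18)=1 -> changes

Answer: A B C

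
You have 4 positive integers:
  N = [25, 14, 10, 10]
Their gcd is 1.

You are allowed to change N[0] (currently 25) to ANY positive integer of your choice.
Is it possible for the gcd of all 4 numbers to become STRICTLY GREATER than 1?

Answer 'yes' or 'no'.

Current gcd = 1
gcd of all OTHER numbers (without N[0]=25): gcd([14, 10, 10]) = 2
The new gcd after any change is gcd(2, new_value).
This can be at most 2.
Since 2 > old gcd 1, the gcd CAN increase (e.g., set N[0] = 2).

Answer: yes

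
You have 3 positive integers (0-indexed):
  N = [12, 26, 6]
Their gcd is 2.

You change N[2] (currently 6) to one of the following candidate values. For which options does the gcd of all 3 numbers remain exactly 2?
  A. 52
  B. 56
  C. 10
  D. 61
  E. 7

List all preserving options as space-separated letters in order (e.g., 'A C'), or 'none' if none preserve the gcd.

Old gcd = 2; gcd of others (without N[2]) = 2
New gcd for candidate v: gcd(2, v). Preserves old gcd iff gcd(2, v) = 2.
  Option A: v=52, gcd(2,52)=2 -> preserves
  Option B: v=56, gcd(2,56)=2 -> preserves
  Option C: v=10, gcd(2,10)=2 -> preserves
  Option D: v=61, gcd(2,61)=1 -> changes
  Option E: v=7, gcd(2,7)=1 -> changes

Answer: A B C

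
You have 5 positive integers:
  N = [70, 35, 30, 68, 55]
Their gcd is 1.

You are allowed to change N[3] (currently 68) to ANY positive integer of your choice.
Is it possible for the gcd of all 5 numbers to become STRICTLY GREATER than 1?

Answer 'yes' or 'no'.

Current gcd = 1
gcd of all OTHER numbers (without N[3]=68): gcd([70, 35, 30, 55]) = 5
The new gcd after any change is gcd(5, new_value).
This can be at most 5.
Since 5 > old gcd 1, the gcd CAN increase (e.g., set N[3] = 5).

Answer: yes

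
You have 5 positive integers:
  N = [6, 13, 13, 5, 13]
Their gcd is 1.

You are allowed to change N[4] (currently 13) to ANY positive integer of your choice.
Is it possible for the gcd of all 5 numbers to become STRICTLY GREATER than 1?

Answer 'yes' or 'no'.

Answer: no

Derivation:
Current gcd = 1
gcd of all OTHER numbers (without N[4]=13): gcd([6, 13, 13, 5]) = 1
The new gcd after any change is gcd(1, new_value).
This can be at most 1.
Since 1 = old gcd 1, the gcd can only stay the same or decrease.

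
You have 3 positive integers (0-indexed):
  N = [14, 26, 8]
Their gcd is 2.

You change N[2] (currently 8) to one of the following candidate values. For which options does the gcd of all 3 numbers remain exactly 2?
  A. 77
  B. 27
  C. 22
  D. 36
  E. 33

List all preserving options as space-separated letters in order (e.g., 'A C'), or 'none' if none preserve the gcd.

Answer: C D

Derivation:
Old gcd = 2; gcd of others (without N[2]) = 2
New gcd for candidate v: gcd(2, v). Preserves old gcd iff gcd(2, v) = 2.
  Option A: v=77, gcd(2,77)=1 -> changes
  Option B: v=27, gcd(2,27)=1 -> changes
  Option C: v=22, gcd(2,22)=2 -> preserves
  Option D: v=36, gcd(2,36)=2 -> preserves
  Option E: v=33, gcd(2,33)=1 -> changes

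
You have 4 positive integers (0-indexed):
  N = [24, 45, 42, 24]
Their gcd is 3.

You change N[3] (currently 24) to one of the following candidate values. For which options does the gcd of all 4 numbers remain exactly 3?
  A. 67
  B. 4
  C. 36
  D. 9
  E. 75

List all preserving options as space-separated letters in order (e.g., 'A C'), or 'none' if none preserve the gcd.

Old gcd = 3; gcd of others (without N[3]) = 3
New gcd for candidate v: gcd(3, v). Preserves old gcd iff gcd(3, v) = 3.
  Option A: v=67, gcd(3,67)=1 -> changes
  Option B: v=4, gcd(3,4)=1 -> changes
  Option C: v=36, gcd(3,36)=3 -> preserves
  Option D: v=9, gcd(3,9)=3 -> preserves
  Option E: v=75, gcd(3,75)=3 -> preserves

Answer: C D E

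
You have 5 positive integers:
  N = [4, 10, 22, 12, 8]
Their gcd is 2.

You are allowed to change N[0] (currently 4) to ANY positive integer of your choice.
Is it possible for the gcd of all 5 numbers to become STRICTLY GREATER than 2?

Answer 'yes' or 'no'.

Answer: no

Derivation:
Current gcd = 2
gcd of all OTHER numbers (without N[0]=4): gcd([10, 22, 12, 8]) = 2
The new gcd after any change is gcd(2, new_value).
This can be at most 2.
Since 2 = old gcd 2, the gcd can only stay the same or decrease.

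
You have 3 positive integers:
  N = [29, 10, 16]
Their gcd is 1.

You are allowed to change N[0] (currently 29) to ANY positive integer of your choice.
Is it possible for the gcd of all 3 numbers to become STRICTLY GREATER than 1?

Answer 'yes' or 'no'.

Current gcd = 1
gcd of all OTHER numbers (without N[0]=29): gcd([10, 16]) = 2
The new gcd after any change is gcd(2, new_value).
This can be at most 2.
Since 2 > old gcd 1, the gcd CAN increase (e.g., set N[0] = 2).

Answer: yes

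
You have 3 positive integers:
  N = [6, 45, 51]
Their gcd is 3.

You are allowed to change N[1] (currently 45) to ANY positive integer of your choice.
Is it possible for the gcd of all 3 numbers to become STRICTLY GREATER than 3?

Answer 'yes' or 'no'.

Answer: no

Derivation:
Current gcd = 3
gcd of all OTHER numbers (without N[1]=45): gcd([6, 51]) = 3
The new gcd after any change is gcd(3, new_value).
This can be at most 3.
Since 3 = old gcd 3, the gcd can only stay the same or decrease.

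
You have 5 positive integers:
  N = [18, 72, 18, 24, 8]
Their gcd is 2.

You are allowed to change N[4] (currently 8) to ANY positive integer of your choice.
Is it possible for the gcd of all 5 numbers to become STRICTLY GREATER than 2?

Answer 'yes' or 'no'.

Current gcd = 2
gcd of all OTHER numbers (without N[4]=8): gcd([18, 72, 18, 24]) = 6
The new gcd after any change is gcd(6, new_value).
This can be at most 6.
Since 6 > old gcd 2, the gcd CAN increase (e.g., set N[4] = 6).

Answer: yes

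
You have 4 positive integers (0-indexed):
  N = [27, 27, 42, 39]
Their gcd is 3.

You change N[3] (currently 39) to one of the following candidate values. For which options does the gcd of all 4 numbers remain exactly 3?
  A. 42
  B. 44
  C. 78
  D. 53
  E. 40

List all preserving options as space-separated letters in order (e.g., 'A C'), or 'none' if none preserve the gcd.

Old gcd = 3; gcd of others (without N[3]) = 3
New gcd for candidate v: gcd(3, v). Preserves old gcd iff gcd(3, v) = 3.
  Option A: v=42, gcd(3,42)=3 -> preserves
  Option B: v=44, gcd(3,44)=1 -> changes
  Option C: v=78, gcd(3,78)=3 -> preserves
  Option D: v=53, gcd(3,53)=1 -> changes
  Option E: v=40, gcd(3,40)=1 -> changes

Answer: A C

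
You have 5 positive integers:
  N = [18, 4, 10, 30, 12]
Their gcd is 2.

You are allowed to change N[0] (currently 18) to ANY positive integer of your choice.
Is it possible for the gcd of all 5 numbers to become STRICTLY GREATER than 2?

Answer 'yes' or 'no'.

Current gcd = 2
gcd of all OTHER numbers (without N[0]=18): gcd([4, 10, 30, 12]) = 2
The new gcd after any change is gcd(2, new_value).
This can be at most 2.
Since 2 = old gcd 2, the gcd can only stay the same or decrease.

Answer: no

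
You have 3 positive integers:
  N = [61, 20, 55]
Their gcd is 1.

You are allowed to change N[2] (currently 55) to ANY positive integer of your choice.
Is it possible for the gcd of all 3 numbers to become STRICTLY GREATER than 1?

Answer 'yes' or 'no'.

Current gcd = 1
gcd of all OTHER numbers (without N[2]=55): gcd([61, 20]) = 1
The new gcd after any change is gcd(1, new_value).
This can be at most 1.
Since 1 = old gcd 1, the gcd can only stay the same or decrease.

Answer: no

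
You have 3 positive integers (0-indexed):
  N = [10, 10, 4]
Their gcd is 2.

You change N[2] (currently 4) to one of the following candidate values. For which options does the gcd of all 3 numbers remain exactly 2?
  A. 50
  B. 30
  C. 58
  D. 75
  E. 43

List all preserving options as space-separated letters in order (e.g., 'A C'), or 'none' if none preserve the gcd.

Answer: C

Derivation:
Old gcd = 2; gcd of others (without N[2]) = 10
New gcd for candidate v: gcd(10, v). Preserves old gcd iff gcd(10, v) = 2.
  Option A: v=50, gcd(10,50)=10 -> changes
  Option B: v=30, gcd(10,30)=10 -> changes
  Option C: v=58, gcd(10,58)=2 -> preserves
  Option D: v=75, gcd(10,75)=5 -> changes
  Option E: v=43, gcd(10,43)=1 -> changes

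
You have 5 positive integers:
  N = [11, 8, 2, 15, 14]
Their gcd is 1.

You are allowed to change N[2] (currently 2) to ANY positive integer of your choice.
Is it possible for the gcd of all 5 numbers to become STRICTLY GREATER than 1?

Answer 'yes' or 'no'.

Answer: no

Derivation:
Current gcd = 1
gcd of all OTHER numbers (without N[2]=2): gcd([11, 8, 15, 14]) = 1
The new gcd after any change is gcd(1, new_value).
This can be at most 1.
Since 1 = old gcd 1, the gcd can only stay the same or decrease.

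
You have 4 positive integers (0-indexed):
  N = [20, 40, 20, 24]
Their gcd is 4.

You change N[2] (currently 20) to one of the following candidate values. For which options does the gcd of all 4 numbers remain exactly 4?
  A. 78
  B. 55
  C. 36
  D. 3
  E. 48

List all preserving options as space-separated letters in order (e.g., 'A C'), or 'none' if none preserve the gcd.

Old gcd = 4; gcd of others (without N[2]) = 4
New gcd for candidate v: gcd(4, v). Preserves old gcd iff gcd(4, v) = 4.
  Option A: v=78, gcd(4,78)=2 -> changes
  Option B: v=55, gcd(4,55)=1 -> changes
  Option C: v=36, gcd(4,36)=4 -> preserves
  Option D: v=3, gcd(4,3)=1 -> changes
  Option E: v=48, gcd(4,48)=4 -> preserves

Answer: C E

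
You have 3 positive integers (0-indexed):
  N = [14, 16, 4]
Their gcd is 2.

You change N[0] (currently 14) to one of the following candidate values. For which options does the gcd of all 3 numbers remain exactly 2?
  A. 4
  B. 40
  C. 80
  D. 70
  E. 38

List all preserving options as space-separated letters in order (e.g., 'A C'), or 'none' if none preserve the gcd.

Old gcd = 2; gcd of others (without N[0]) = 4
New gcd for candidate v: gcd(4, v). Preserves old gcd iff gcd(4, v) = 2.
  Option A: v=4, gcd(4,4)=4 -> changes
  Option B: v=40, gcd(4,40)=4 -> changes
  Option C: v=80, gcd(4,80)=4 -> changes
  Option D: v=70, gcd(4,70)=2 -> preserves
  Option E: v=38, gcd(4,38)=2 -> preserves

Answer: D E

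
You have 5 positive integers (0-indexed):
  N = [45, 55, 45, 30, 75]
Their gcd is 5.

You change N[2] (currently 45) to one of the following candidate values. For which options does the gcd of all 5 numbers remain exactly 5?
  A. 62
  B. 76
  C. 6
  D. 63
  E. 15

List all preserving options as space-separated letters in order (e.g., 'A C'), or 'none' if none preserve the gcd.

Answer: E

Derivation:
Old gcd = 5; gcd of others (without N[2]) = 5
New gcd for candidate v: gcd(5, v). Preserves old gcd iff gcd(5, v) = 5.
  Option A: v=62, gcd(5,62)=1 -> changes
  Option B: v=76, gcd(5,76)=1 -> changes
  Option C: v=6, gcd(5,6)=1 -> changes
  Option D: v=63, gcd(5,63)=1 -> changes
  Option E: v=15, gcd(5,15)=5 -> preserves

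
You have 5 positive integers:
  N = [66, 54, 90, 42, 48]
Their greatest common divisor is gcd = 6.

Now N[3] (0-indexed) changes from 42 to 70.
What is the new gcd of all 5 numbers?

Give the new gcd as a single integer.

Numbers: [66, 54, 90, 42, 48], gcd = 6
Change: index 3, 42 -> 70
gcd of the OTHER numbers (without index 3): gcd([66, 54, 90, 48]) = 6
New gcd = gcd(g_others, new_val) = gcd(6, 70) = 2

Answer: 2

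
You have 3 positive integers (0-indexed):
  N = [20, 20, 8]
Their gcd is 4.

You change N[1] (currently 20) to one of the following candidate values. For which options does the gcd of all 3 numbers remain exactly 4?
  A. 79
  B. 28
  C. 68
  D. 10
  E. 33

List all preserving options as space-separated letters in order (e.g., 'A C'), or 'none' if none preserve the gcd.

Answer: B C

Derivation:
Old gcd = 4; gcd of others (without N[1]) = 4
New gcd for candidate v: gcd(4, v). Preserves old gcd iff gcd(4, v) = 4.
  Option A: v=79, gcd(4,79)=1 -> changes
  Option B: v=28, gcd(4,28)=4 -> preserves
  Option C: v=68, gcd(4,68)=4 -> preserves
  Option D: v=10, gcd(4,10)=2 -> changes
  Option E: v=33, gcd(4,33)=1 -> changes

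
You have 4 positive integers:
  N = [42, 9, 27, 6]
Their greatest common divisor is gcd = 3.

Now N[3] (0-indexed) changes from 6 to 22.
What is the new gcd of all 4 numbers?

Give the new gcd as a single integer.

Answer: 1

Derivation:
Numbers: [42, 9, 27, 6], gcd = 3
Change: index 3, 6 -> 22
gcd of the OTHER numbers (without index 3): gcd([42, 9, 27]) = 3
New gcd = gcd(g_others, new_val) = gcd(3, 22) = 1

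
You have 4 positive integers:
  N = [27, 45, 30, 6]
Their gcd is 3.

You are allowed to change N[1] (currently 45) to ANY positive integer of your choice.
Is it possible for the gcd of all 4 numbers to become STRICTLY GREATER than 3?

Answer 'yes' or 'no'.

Current gcd = 3
gcd of all OTHER numbers (without N[1]=45): gcd([27, 30, 6]) = 3
The new gcd after any change is gcd(3, new_value).
This can be at most 3.
Since 3 = old gcd 3, the gcd can only stay the same or decrease.

Answer: no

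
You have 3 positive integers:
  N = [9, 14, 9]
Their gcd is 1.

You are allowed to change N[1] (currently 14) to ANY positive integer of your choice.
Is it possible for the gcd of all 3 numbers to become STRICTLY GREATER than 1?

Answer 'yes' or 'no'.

Answer: yes

Derivation:
Current gcd = 1
gcd of all OTHER numbers (without N[1]=14): gcd([9, 9]) = 9
The new gcd after any change is gcd(9, new_value).
This can be at most 9.
Since 9 > old gcd 1, the gcd CAN increase (e.g., set N[1] = 9).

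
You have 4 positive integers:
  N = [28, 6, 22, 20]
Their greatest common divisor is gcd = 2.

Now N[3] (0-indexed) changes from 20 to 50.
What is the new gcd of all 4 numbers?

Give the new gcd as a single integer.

Numbers: [28, 6, 22, 20], gcd = 2
Change: index 3, 20 -> 50
gcd of the OTHER numbers (without index 3): gcd([28, 6, 22]) = 2
New gcd = gcd(g_others, new_val) = gcd(2, 50) = 2

Answer: 2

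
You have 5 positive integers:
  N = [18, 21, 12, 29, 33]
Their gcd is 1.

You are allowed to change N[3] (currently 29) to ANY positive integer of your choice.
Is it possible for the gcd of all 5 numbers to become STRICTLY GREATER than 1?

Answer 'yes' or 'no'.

Answer: yes

Derivation:
Current gcd = 1
gcd of all OTHER numbers (without N[3]=29): gcd([18, 21, 12, 33]) = 3
The new gcd after any change is gcd(3, new_value).
This can be at most 3.
Since 3 > old gcd 1, the gcd CAN increase (e.g., set N[3] = 3).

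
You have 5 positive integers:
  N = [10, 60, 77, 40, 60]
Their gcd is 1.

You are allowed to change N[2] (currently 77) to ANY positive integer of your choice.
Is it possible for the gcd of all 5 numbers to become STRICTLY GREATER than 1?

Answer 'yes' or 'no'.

Current gcd = 1
gcd of all OTHER numbers (without N[2]=77): gcd([10, 60, 40, 60]) = 10
The new gcd after any change is gcd(10, new_value).
This can be at most 10.
Since 10 > old gcd 1, the gcd CAN increase (e.g., set N[2] = 10).

Answer: yes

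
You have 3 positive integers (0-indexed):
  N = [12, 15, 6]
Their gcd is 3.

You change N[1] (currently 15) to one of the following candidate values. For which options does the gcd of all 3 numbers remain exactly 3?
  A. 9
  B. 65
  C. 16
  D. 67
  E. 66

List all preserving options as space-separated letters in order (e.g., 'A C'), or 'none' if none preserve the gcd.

Old gcd = 3; gcd of others (without N[1]) = 6
New gcd for candidate v: gcd(6, v). Preserves old gcd iff gcd(6, v) = 3.
  Option A: v=9, gcd(6,9)=3 -> preserves
  Option B: v=65, gcd(6,65)=1 -> changes
  Option C: v=16, gcd(6,16)=2 -> changes
  Option D: v=67, gcd(6,67)=1 -> changes
  Option E: v=66, gcd(6,66)=6 -> changes

Answer: A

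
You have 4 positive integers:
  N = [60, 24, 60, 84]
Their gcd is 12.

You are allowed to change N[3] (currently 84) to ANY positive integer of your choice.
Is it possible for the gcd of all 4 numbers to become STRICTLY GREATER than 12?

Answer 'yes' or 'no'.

Answer: no

Derivation:
Current gcd = 12
gcd of all OTHER numbers (without N[3]=84): gcd([60, 24, 60]) = 12
The new gcd after any change is gcd(12, new_value).
This can be at most 12.
Since 12 = old gcd 12, the gcd can only stay the same or decrease.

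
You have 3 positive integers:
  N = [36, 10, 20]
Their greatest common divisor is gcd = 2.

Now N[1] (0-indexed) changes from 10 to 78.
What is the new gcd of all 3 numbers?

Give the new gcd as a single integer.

Numbers: [36, 10, 20], gcd = 2
Change: index 1, 10 -> 78
gcd of the OTHER numbers (without index 1): gcd([36, 20]) = 4
New gcd = gcd(g_others, new_val) = gcd(4, 78) = 2

Answer: 2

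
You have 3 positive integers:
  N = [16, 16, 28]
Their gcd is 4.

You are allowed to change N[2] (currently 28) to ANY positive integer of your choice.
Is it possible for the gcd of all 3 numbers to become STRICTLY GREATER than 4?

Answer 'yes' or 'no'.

Answer: yes

Derivation:
Current gcd = 4
gcd of all OTHER numbers (without N[2]=28): gcd([16, 16]) = 16
The new gcd after any change is gcd(16, new_value).
This can be at most 16.
Since 16 > old gcd 4, the gcd CAN increase (e.g., set N[2] = 16).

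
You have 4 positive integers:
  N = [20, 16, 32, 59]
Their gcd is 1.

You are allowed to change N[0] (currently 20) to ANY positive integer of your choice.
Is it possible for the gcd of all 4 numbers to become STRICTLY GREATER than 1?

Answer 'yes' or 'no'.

Current gcd = 1
gcd of all OTHER numbers (without N[0]=20): gcd([16, 32, 59]) = 1
The new gcd after any change is gcd(1, new_value).
This can be at most 1.
Since 1 = old gcd 1, the gcd can only stay the same or decrease.

Answer: no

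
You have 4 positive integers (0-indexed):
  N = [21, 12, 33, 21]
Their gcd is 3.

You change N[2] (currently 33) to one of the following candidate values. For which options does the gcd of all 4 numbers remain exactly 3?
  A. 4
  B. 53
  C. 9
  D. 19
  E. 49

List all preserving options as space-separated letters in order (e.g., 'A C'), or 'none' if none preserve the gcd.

Old gcd = 3; gcd of others (without N[2]) = 3
New gcd for candidate v: gcd(3, v). Preserves old gcd iff gcd(3, v) = 3.
  Option A: v=4, gcd(3,4)=1 -> changes
  Option B: v=53, gcd(3,53)=1 -> changes
  Option C: v=9, gcd(3,9)=3 -> preserves
  Option D: v=19, gcd(3,19)=1 -> changes
  Option E: v=49, gcd(3,49)=1 -> changes

Answer: C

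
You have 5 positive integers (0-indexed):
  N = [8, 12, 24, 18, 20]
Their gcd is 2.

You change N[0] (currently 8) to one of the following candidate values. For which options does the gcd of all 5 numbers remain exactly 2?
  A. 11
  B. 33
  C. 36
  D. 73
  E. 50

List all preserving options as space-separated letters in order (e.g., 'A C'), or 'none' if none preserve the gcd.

Answer: C E

Derivation:
Old gcd = 2; gcd of others (without N[0]) = 2
New gcd for candidate v: gcd(2, v). Preserves old gcd iff gcd(2, v) = 2.
  Option A: v=11, gcd(2,11)=1 -> changes
  Option B: v=33, gcd(2,33)=1 -> changes
  Option C: v=36, gcd(2,36)=2 -> preserves
  Option D: v=73, gcd(2,73)=1 -> changes
  Option E: v=50, gcd(2,50)=2 -> preserves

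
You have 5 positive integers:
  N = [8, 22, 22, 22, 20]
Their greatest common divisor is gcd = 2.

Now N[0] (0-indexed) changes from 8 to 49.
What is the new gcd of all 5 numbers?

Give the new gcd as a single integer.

Answer: 1

Derivation:
Numbers: [8, 22, 22, 22, 20], gcd = 2
Change: index 0, 8 -> 49
gcd of the OTHER numbers (without index 0): gcd([22, 22, 22, 20]) = 2
New gcd = gcd(g_others, new_val) = gcd(2, 49) = 1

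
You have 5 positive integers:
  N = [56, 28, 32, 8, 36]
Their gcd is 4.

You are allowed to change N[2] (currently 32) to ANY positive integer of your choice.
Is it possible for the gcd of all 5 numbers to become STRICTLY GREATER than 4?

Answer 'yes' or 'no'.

Current gcd = 4
gcd of all OTHER numbers (without N[2]=32): gcd([56, 28, 8, 36]) = 4
The new gcd after any change is gcd(4, new_value).
This can be at most 4.
Since 4 = old gcd 4, the gcd can only stay the same or decrease.

Answer: no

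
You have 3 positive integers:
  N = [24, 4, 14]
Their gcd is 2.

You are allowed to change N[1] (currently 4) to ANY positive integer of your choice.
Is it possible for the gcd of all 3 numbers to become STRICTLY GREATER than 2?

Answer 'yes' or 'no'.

Answer: no

Derivation:
Current gcd = 2
gcd of all OTHER numbers (without N[1]=4): gcd([24, 14]) = 2
The new gcd after any change is gcd(2, new_value).
This can be at most 2.
Since 2 = old gcd 2, the gcd can only stay the same or decrease.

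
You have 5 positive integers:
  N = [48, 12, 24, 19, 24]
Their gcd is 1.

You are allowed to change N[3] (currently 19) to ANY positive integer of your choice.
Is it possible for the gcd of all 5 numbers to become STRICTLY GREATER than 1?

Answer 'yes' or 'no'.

Answer: yes

Derivation:
Current gcd = 1
gcd of all OTHER numbers (without N[3]=19): gcd([48, 12, 24, 24]) = 12
The new gcd after any change is gcd(12, new_value).
This can be at most 12.
Since 12 > old gcd 1, the gcd CAN increase (e.g., set N[3] = 12).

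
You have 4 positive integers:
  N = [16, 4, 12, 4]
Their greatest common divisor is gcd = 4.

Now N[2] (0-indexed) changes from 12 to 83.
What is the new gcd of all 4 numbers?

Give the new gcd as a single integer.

Answer: 1

Derivation:
Numbers: [16, 4, 12, 4], gcd = 4
Change: index 2, 12 -> 83
gcd of the OTHER numbers (without index 2): gcd([16, 4, 4]) = 4
New gcd = gcd(g_others, new_val) = gcd(4, 83) = 1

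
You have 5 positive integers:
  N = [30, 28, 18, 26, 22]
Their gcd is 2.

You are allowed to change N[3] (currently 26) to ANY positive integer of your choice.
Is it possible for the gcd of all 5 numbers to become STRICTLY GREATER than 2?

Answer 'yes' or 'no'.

Answer: no

Derivation:
Current gcd = 2
gcd of all OTHER numbers (without N[3]=26): gcd([30, 28, 18, 22]) = 2
The new gcd after any change is gcd(2, new_value).
This can be at most 2.
Since 2 = old gcd 2, the gcd can only stay the same or decrease.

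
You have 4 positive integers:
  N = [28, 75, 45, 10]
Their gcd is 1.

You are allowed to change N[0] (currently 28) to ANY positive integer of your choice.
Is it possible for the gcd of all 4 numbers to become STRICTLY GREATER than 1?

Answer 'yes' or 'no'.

Current gcd = 1
gcd of all OTHER numbers (without N[0]=28): gcd([75, 45, 10]) = 5
The new gcd after any change is gcd(5, new_value).
This can be at most 5.
Since 5 > old gcd 1, the gcd CAN increase (e.g., set N[0] = 5).

Answer: yes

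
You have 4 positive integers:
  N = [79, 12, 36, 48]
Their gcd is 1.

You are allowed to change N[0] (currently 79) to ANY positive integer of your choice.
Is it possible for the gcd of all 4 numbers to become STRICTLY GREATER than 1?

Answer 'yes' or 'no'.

Answer: yes

Derivation:
Current gcd = 1
gcd of all OTHER numbers (without N[0]=79): gcd([12, 36, 48]) = 12
The new gcd after any change is gcd(12, new_value).
This can be at most 12.
Since 12 > old gcd 1, the gcd CAN increase (e.g., set N[0] = 12).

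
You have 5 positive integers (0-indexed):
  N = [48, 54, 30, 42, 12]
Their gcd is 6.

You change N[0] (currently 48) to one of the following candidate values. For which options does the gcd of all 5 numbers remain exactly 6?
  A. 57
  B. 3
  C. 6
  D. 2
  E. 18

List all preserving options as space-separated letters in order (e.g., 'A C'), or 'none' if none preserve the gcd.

Answer: C E

Derivation:
Old gcd = 6; gcd of others (without N[0]) = 6
New gcd for candidate v: gcd(6, v). Preserves old gcd iff gcd(6, v) = 6.
  Option A: v=57, gcd(6,57)=3 -> changes
  Option B: v=3, gcd(6,3)=3 -> changes
  Option C: v=6, gcd(6,6)=6 -> preserves
  Option D: v=2, gcd(6,2)=2 -> changes
  Option E: v=18, gcd(6,18)=6 -> preserves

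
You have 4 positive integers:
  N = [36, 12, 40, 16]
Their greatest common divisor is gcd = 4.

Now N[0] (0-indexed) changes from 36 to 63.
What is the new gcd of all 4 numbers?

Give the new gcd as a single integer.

Numbers: [36, 12, 40, 16], gcd = 4
Change: index 0, 36 -> 63
gcd of the OTHER numbers (without index 0): gcd([12, 40, 16]) = 4
New gcd = gcd(g_others, new_val) = gcd(4, 63) = 1

Answer: 1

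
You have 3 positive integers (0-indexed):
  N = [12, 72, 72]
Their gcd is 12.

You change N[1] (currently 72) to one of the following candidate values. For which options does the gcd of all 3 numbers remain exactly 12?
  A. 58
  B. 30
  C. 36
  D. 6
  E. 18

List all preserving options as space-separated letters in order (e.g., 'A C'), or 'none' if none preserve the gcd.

Old gcd = 12; gcd of others (without N[1]) = 12
New gcd for candidate v: gcd(12, v). Preserves old gcd iff gcd(12, v) = 12.
  Option A: v=58, gcd(12,58)=2 -> changes
  Option B: v=30, gcd(12,30)=6 -> changes
  Option C: v=36, gcd(12,36)=12 -> preserves
  Option D: v=6, gcd(12,6)=6 -> changes
  Option E: v=18, gcd(12,18)=6 -> changes

Answer: C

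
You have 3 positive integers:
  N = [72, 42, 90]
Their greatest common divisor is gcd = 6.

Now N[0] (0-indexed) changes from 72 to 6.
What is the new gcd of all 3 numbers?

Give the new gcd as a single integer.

Numbers: [72, 42, 90], gcd = 6
Change: index 0, 72 -> 6
gcd of the OTHER numbers (without index 0): gcd([42, 90]) = 6
New gcd = gcd(g_others, new_val) = gcd(6, 6) = 6

Answer: 6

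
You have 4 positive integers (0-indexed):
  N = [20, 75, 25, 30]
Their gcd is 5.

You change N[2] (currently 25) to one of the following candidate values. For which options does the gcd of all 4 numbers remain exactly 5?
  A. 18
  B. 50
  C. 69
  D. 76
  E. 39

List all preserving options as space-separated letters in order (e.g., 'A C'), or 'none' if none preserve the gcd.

Old gcd = 5; gcd of others (without N[2]) = 5
New gcd for candidate v: gcd(5, v). Preserves old gcd iff gcd(5, v) = 5.
  Option A: v=18, gcd(5,18)=1 -> changes
  Option B: v=50, gcd(5,50)=5 -> preserves
  Option C: v=69, gcd(5,69)=1 -> changes
  Option D: v=76, gcd(5,76)=1 -> changes
  Option E: v=39, gcd(5,39)=1 -> changes

Answer: B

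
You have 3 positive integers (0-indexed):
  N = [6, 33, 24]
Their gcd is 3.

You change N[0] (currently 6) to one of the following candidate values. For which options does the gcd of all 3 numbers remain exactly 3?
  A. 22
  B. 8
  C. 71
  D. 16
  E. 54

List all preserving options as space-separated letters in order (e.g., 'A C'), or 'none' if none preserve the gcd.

Answer: E

Derivation:
Old gcd = 3; gcd of others (without N[0]) = 3
New gcd for candidate v: gcd(3, v). Preserves old gcd iff gcd(3, v) = 3.
  Option A: v=22, gcd(3,22)=1 -> changes
  Option B: v=8, gcd(3,8)=1 -> changes
  Option C: v=71, gcd(3,71)=1 -> changes
  Option D: v=16, gcd(3,16)=1 -> changes
  Option E: v=54, gcd(3,54)=3 -> preserves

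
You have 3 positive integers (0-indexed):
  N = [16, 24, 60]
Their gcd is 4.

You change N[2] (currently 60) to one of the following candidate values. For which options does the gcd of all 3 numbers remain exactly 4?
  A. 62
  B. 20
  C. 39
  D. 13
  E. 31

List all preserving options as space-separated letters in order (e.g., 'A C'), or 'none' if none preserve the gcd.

Old gcd = 4; gcd of others (without N[2]) = 8
New gcd for candidate v: gcd(8, v). Preserves old gcd iff gcd(8, v) = 4.
  Option A: v=62, gcd(8,62)=2 -> changes
  Option B: v=20, gcd(8,20)=4 -> preserves
  Option C: v=39, gcd(8,39)=1 -> changes
  Option D: v=13, gcd(8,13)=1 -> changes
  Option E: v=31, gcd(8,31)=1 -> changes

Answer: B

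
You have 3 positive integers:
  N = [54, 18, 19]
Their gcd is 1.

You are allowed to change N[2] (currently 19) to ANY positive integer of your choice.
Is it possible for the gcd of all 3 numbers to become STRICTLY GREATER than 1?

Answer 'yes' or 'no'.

Answer: yes

Derivation:
Current gcd = 1
gcd of all OTHER numbers (without N[2]=19): gcd([54, 18]) = 18
The new gcd after any change is gcd(18, new_value).
This can be at most 18.
Since 18 > old gcd 1, the gcd CAN increase (e.g., set N[2] = 18).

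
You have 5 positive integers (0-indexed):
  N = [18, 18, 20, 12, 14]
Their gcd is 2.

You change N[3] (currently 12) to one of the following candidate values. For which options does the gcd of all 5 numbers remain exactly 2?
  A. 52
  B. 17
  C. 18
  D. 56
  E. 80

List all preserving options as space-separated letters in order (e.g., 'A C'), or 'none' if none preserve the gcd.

Old gcd = 2; gcd of others (without N[3]) = 2
New gcd for candidate v: gcd(2, v). Preserves old gcd iff gcd(2, v) = 2.
  Option A: v=52, gcd(2,52)=2 -> preserves
  Option B: v=17, gcd(2,17)=1 -> changes
  Option C: v=18, gcd(2,18)=2 -> preserves
  Option D: v=56, gcd(2,56)=2 -> preserves
  Option E: v=80, gcd(2,80)=2 -> preserves

Answer: A C D E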